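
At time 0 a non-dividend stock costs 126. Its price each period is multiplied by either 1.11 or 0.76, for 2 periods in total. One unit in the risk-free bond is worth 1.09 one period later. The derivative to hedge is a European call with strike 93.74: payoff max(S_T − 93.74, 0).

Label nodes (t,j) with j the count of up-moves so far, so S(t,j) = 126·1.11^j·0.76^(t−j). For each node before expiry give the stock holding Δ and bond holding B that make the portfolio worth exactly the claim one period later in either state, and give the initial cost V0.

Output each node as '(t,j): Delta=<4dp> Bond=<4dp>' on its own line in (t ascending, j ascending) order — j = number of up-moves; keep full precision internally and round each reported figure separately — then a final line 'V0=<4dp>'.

(0,0): Delta=0.9751 Bond=-75.7016
(1,0): Delta=0.3746 Bond=-25.0085
(1,1): Delta=1.0000 Bond=-86.0000
V0=47.1585

No-arbitrage ⇒ martingale measure with p* = (R−d)/(u−d) = 0.9429.
Payoff layer (t=2): V(2,0)=0.0000, V(2,1)=12.5536, V(2,2)=61.5046
(1,0): S=95.7600. Δ = (V_up−V_dn)/(S_up−S_dn) = (12.5536−0.0000)/(106.2936−72.7776) = 0.3746. V = [p*·12.5536 + (1−p*)·0.0000]/1.09 = 10.8589. B = V − Δ·S = -25.0085.
(1,1): S=139.8600. Δ = (V_up−V_dn)/(S_up−S_dn) = (61.5046−12.5536)/(155.2446−106.2936) = 1.0000. V = [p*·61.5046 + (1−p*)·12.5536]/1.09 = 53.8600. B = V − Δ·S = -86.0000.
(0,0): S=126.0000. Δ = (V_up−V_dn)/(S_up−S_dn) = (53.8600−10.8589)/(139.8600−95.7600) = 0.9751. V = [p*·53.8600 + (1−p*)·10.8589]/1.09 = 47.1585. B = V − Δ·S = -75.7016.
Check: Δ(0,0)·S0 + B(0,0) = 47.1585 = V0.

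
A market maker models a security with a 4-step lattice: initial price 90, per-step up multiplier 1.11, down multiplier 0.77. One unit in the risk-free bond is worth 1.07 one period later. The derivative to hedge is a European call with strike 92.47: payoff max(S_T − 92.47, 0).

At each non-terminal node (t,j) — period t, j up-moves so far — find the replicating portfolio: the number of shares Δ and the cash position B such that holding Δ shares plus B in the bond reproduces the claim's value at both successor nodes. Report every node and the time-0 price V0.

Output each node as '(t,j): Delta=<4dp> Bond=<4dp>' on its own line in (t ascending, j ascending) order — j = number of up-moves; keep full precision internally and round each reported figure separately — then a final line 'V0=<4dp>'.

The replicating-portfolio and risk-neutral prices coincide; use p* = (1.07−0.77)/(1.11−0.77) = 0.8824 for the latter.
Terminal payoffs: V(4,0)=0.0000, V(4,1)=0.0000, V(4,2)=0.0000, V(4,3)=2.3068, V(4,4)=44.1563
  t=3,j=0: stock 41.0880 → up 45.6076 (V=0.0000), down 31.6377 (V=0.0000). Price 0.0000; hedge Δ=0.0000, bond B=0.0000.
  t=3,j=1: stock 59.2307 → up 65.7461 (V=0.0000), down 45.6076 (V=0.0000). Price 0.0000; hedge Δ=0.0000, bond B=0.0000.
  t=3,j=2: stock 85.3845 → up 94.7768 (V=2.3068), down 65.7461 (V=0.0000). Price 1.9023; hedge Δ=0.0795, bond B=-4.8825.
  t=3,j=3: stock 123.0868 → up 136.6263 (V=44.1563), down 94.7768 (V=2.3068). Price 36.6662; hedge Δ=1.0000, bond B=-86.4206.
  t=2,j=0: stock 53.3610 → up 59.2307 (V=0.0000), down 41.0880 (V=0.0000). Price 0.0000; hedge Δ=0.0000, bond B=0.0000.
  t=2,j=1: stock 76.9230 → up 85.3845 (V=1.9023), down 59.2307 (V=0.0000). Price 1.5687; hedge Δ=0.0727, bond B=-4.0263.
  t=2,j=2: stock 110.8890 → up 123.0868 (V=36.6662), down 85.3845 (V=1.9023). Price 30.4452; hedge Δ=0.9221, bond B=-71.8017.
  t=1,j=0: stock 69.3000 → up 76.9230 (V=1.5687), down 53.3610 (V=0.0000). Price 1.2936; hedge Δ=0.0666, bond B=-3.3202.
  t=1,j=1: stock 99.9000 → up 110.8890 (V=30.4452), down 76.9230 (V=1.5687). Price 25.2785; hedge Δ=0.8502, bond B=-59.6525.
  t=0,j=0: stock 90.0000 → up 99.9000 (V=25.2785), down 69.3000 (V=1.2936). Price 20.9876; hedge Δ=0.7838, bond B=-49.5562.
Each (Δ,B) replicates both successor values, so the strategy is self-financing and V0 is arbitrage-free.

(0,0): Delta=0.7838 Bond=-49.5562
(1,0): Delta=0.0666 Bond=-3.3202
(1,1): Delta=0.8502 Bond=-59.6525
(2,0): Delta=0.0000 Bond=0.0000
(2,1): Delta=0.0727 Bond=-4.0263
(2,2): Delta=0.9221 Bond=-71.8017
(3,0): Delta=0.0000 Bond=0.0000
(3,1): Delta=0.0000 Bond=0.0000
(3,2): Delta=0.0795 Bond=-4.8825
(3,3): Delta=1.0000 Bond=-86.4206
V0=20.9876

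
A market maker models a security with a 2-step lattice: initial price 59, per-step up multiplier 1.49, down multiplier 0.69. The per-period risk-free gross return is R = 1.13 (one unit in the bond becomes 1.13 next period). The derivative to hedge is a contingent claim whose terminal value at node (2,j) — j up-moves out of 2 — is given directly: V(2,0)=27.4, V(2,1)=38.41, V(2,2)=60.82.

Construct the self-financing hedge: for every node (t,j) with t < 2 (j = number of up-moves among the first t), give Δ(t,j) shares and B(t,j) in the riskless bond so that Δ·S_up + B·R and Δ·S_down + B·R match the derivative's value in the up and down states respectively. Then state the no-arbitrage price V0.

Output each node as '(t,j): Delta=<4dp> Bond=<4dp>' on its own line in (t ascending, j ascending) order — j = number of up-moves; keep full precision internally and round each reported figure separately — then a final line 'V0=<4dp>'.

(0,0): Delta=0.3240 Bond=14.5285
(1,0): Delta=0.3381 Bond=15.8441
(1,1): Delta=0.3186 Bond=16.8862
V0=33.6436

No-arbitrage ⇒ martingale measure with p* = (R−d)/(u−d) = 0.5500.
At expiry t=2: V(2,0)=27.4000, V(2,1)=38.4100, V(2,2)=60.8200
(1,0): S=40.7100. Δ = (V_up−V_dn)/(S_up−S_dn) = (38.4100−27.4000)/(60.6579−28.0899) = 0.3381. V = [p*·38.4100 + (1−p*)·27.4000]/1.13 = 29.6066. B = V − Δ·S = 15.8441.
(1,1): S=87.9100. Δ = (V_up−V_dn)/(S_up−S_dn) = (60.8200−38.4100)/(130.9859−60.6579) = 0.3186. V = [p*·60.8200 + (1−p*)·38.4100]/1.13 = 44.8987. B = V − Δ·S = 16.8862.
(0,0): S=59.0000. Δ = (V_up−V_dn)/(S_up−S_dn) = (44.8987−29.6066)/(87.9100−40.7100) = 0.3240. V = [p*·44.8987 + (1−p*)·29.6066]/1.13 = 33.6436. B = V − Δ·S = 14.5285.
Each (Δ,B) replicates both successor values, so the strategy is self-financing and V0 is arbitrage-free.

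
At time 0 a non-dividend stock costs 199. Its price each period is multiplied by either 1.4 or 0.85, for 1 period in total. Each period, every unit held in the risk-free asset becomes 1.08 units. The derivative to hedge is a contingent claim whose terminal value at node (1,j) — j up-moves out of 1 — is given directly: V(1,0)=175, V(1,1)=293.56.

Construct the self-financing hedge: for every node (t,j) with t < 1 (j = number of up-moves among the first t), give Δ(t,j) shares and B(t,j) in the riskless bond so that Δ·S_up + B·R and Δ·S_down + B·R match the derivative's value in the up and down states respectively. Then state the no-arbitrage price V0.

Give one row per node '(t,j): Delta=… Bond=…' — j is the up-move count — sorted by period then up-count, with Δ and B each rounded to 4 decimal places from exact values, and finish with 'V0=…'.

The replicating-portfolio and risk-neutral prices coincide; use p* = (1.08−0.85)/(1.4−0.85) = 0.4182 for the latter.
Payoff layer (t=1): V(1,0)=175.0000, V(1,1)=293.5600
Node (0,0) S=199.0000: V=(p*·293.5600+(1−p*)·175.0000)/1.08=207.9441; Δ=(293.5600−175.0000)/(278.6000−169.1500)=1.0832; B=V−Δ·S=-7.6195
Root portfolio cost Δ·199+B reproduces V0=207.9441.

(0,0): Delta=1.0832 Bond=-7.6195
V0=207.9441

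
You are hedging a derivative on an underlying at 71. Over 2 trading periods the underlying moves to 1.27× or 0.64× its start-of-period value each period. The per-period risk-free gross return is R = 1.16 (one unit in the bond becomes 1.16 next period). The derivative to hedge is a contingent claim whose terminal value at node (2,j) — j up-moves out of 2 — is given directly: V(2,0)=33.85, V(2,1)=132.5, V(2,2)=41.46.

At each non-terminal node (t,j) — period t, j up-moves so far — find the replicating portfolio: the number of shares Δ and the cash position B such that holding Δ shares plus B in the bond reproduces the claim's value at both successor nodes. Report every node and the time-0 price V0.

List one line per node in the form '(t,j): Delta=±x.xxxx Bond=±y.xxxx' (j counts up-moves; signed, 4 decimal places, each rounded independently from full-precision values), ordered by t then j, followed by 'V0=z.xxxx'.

(0,0): Delta=-1.1163 Bond=129.3953
(1,0): Delta=3.4460 Bond=-57.2120
(1,1): Delta=-1.6026 Bond=193.9527
V0=50.1403

No-arbitrage ⇒ martingale measure with p* = (R−d)/(u−d) = 0.8254.
Terminal payoffs: V(2,0)=33.8500, V(2,1)=132.5000, V(2,2)=41.4600
(1,0): S=45.4400. Δ = (V_up−V_dn)/(S_up−S_dn) = (132.5000−33.8500)/(57.7088−29.0816) = 3.4460. V = [p*·132.5000 + (1−p*)·33.8500]/1.16 = 99.3753. B = V − Δ·S = -57.2120.
(1,1): S=90.1700. Δ = (V_up−V_dn)/(S_up−S_dn) = (41.4600−132.5000)/(114.5159−57.7088) = -1.6026. V = [p*·41.4600 + (1−p*)·132.5000]/1.16 = 49.4447. B = V − Δ·S = 193.9527.
(0,0): S=71.0000. Δ = (V_up−V_dn)/(S_up−S_dn) = (49.4447−99.3753)/(90.1700−45.4400) = -1.1163. V = [p*·49.4447 + (1−p*)·99.3753]/1.16 = 50.1403. B = V − Δ·S = 129.3953.
Check: Δ(0,0)·S0 + B(0,0) = 50.1403 = V0.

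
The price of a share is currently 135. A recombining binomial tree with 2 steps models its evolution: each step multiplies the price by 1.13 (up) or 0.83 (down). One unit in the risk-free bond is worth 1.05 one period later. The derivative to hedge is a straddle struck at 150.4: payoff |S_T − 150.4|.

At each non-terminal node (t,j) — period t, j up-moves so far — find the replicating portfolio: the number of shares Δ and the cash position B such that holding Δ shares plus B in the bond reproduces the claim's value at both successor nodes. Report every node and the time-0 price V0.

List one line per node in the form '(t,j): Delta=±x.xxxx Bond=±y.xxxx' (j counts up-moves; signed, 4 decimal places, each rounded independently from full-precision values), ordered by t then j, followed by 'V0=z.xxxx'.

(0,0): Delta=-0.2419 Bond=55.5138
(1,0): Delta=-1.0000 Bond=143.2381
(1,1): Delta=-0.0394 Bond=27.3991
V0=22.8615

No-arbitrage ⇒ martingale measure with p* = (R−d)/(u−d) = 0.7333.
Payoff layer (t=2): V(2,0)=57.3985, V(2,1)=23.7835, V(2,2)=21.9815
  t=1,j=0: stock 112.0500 → up 126.6165 (V=23.7835), down 93.0015 (V=57.3985). Price 31.1881; hedge Δ=-1.0000, bond B=143.2381.
  t=1,j=1: stock 152.5500 → up 172.3815 (V=21.9815), down 126.6165 (V=23.7835). Price 21.3924; hedge Δ=-0.0394, bond B=27.3991.
  t=0,j=0: stock 135.0000 → up 152.5500 (V=21.3924), down 112.0500 (V=31.1881). Price 22.8615; hedge Δ=-0.2419, bond B=55.5138.
Each (Δ,B) replicates both successor values, so the strategy is self-financing and V0 is arbitrage-free.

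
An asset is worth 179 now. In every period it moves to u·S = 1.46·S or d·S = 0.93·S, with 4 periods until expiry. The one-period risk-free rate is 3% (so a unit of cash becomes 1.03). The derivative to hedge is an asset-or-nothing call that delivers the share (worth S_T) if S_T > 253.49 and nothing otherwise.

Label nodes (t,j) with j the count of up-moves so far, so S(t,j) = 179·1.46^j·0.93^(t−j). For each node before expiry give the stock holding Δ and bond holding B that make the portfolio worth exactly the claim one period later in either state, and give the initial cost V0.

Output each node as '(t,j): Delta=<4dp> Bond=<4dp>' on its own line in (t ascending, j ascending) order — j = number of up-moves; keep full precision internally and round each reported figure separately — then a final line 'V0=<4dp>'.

Risk-neutral probability p* = (R−d)/(u−d) = (1.03−0.93)/(1.46−0.93) = 0.1887.
Terminal values V(4,·): V(4,0)=0.0000, V(4,1)=0.0000, V(4,2)=330.0081, V(4,3)=518.0773, V(4,4)=813.3256
(3,0): S=143.9799. Δ = (V_up−V_dn)/(S_up−S_dn) = (0.0000−0.0000)/(210.2107−133.9013) = 0.0000. V = [p*·0.0000 + (1−p*)·0.0000]/1.03 = 0.0000. B = V − Δ·S = 0.0000.
(3,1): S=226.0330. Δ = (V_up−V_dn)/(S_up−S_dn) = (330.0081−0.0000)/(330.0081−210.2107) = 2.7547. V = [p*·330.0081 + (1−p*)·0.0000]/1.03 = 60.4521. B = V − Δ·S = -562.2047.
(3,2): S=354.8475. Δ = (V_up−V_dn)/(S_up−S_dn) = (518.0773−330.0081)/(518.0773−330.0081) = 1.0000. V = [p*·518.0773 + (1−p*)·330.0081]/1.03 = 354.8475. B = V − Δ·S = 0.0000.
(3,3): S=557.0723. Δ = (V_up−V_dn)/(S_up−S_dn) = (813.3256−518.0773)/(813.3256−518.0773) = 1.0000. V = [p*·813.3256 + (1−p*)·518.0773]/1.03 = 557.0723. B = V − Δ·S = 0.0000.
(2,0): S=154.8171. Δ = (V_up−V_dn)/(S_up−S_dn) = (60.4521−0.0000)/(226.0330−143.9799) = 0.7367. V = [p*·60.4521 + (1−p*)·0.0000]/1.03 = 11.0738. B = V − Δ·S = -102.9868.
(2,1): S=243.0462. Δ = (V_up−V_dn)/(S_up−S_dn) = (354.8475−60.4521)/(354.8475−226.0330) = 2.2854. V = [p*·354.8475 + (1−p*)·60.4521]/1.03 = 112.6198. B = V − Δ·S = -442.8431.
(2,2): S=381.5564. Δ = (V_up−V_dn)/(S_up−S_dn) = (557.0723−354.8475)/(557.0723−354.8475) = 1.0000. V = [p*·557.0723 + (1−p*)·354.8475]/1.03 = 381.5564. B = V − Δ·S = 0.0000.
(1,0): S=166.4700. Δ = (V_up−V_dn)/(S_up−S_dn) = (112.6198−11.0738)/(243.0462−154.8171) = 1.1509. V = [p*·112.6198 + (1−p*)·11.0738]/1.03 = 29.3529. B = V − Δ·S = -162.2433.
(1,1): S=261.3400. Δ = (V_up−V_dn)/(S_up−S_dn) = (381.5564−112.6198)/(381.5564−243.0462) = 1.9416. V = [p*·381.5564 + (1−p*)·112.6198]/1.03 = 158.6044. B = V − Δ·S = -348.8231.
(0,0): S=179.0000. Δ = (V_up−V_dn)/(S_up−S_dn) = (158.6044−29.3529)/(261.3400−166.4700) = 1.3624. V = [p*·158.6044 + (1−p*)·29.3529]/1.03 = 52.1747. B = V − Δ·S = -191.6961.
Check: Δ(0,0)·S0 + B(0,0) = 52.1747 = V0.

(0,0): Delta=1.3624 Bond=-191.6961
(1,0): Delta=1.1509 Bond=-162.2433
(1,1): Delta=1.9416 Bond=-348.8231
(2,0): Delta=0.7367 Bond=-102.9868
(2,1): Delta=2.2854 Bond=-442.8431
(2,2): Delta=1.0000 Bond=0.0000
(3,0): Delta=0.0000 Bond=0.0000
(3,1): Delta=2.7547 Bond=-562.2047
(3,2): Delta=1.0000 Bond=0.0000
(3,3): Delta=1.0000 Bond=0.0000
V0=52.1747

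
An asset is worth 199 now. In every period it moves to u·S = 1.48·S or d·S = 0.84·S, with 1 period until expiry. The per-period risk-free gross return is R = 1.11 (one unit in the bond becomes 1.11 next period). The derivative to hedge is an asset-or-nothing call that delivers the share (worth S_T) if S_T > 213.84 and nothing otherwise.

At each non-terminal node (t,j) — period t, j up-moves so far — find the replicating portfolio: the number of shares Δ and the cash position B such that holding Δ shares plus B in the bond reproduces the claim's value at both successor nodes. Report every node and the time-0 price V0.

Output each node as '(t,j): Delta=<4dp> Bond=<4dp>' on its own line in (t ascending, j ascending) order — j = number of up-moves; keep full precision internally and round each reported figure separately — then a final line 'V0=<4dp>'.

(0,0): Delta=2.3125 Bond=-348.2500
V0=111.9375

Since d<R<u, set p* = (R−d)/(u−d) = 0.4219; price each node as the discounted p*-expectation of its children.
At expiry t=1: V(1,0)=0.0000, V(1,1)=294.5200
  t=0,j=0: stock 199.0000 → up 294.5200 (V=294.5200), down 167.1600 (V=0.0000). Price 111.9375; hedge Δ=2.3125, bond B=-348.2500.
The time-0 hedge costs 111.9375, which is the no-arbitrage price.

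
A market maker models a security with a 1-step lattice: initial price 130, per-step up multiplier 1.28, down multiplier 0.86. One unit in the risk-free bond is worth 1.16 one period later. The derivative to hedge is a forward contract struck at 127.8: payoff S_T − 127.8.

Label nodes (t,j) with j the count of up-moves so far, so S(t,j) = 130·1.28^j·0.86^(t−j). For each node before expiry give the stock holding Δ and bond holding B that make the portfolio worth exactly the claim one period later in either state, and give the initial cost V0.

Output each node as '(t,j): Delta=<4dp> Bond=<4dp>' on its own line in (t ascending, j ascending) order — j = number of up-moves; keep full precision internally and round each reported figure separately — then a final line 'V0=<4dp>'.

(0,0): Delta=1.0000 Bond=-110.1724
V0=19.8276

The replicating-portfolio and risk-neutral prices coincide; use p* = (1.16−0.86)/(1.28−0.86) = 0.7143 for the latter.
Payoff layer (t=1): V(1,0)=-16.0000, V(1,1)=38.6000
  t=0,j=0: stock 130.0000 → up 166.4000 (V=38.6000), down 111.8000 (V=-16.0000). Price 19.8276; hedge Δ=1.0000, bond B=-110.1724.
Check: Δ(0,0)·S0 + B(0,0) = 19.8276 = V0.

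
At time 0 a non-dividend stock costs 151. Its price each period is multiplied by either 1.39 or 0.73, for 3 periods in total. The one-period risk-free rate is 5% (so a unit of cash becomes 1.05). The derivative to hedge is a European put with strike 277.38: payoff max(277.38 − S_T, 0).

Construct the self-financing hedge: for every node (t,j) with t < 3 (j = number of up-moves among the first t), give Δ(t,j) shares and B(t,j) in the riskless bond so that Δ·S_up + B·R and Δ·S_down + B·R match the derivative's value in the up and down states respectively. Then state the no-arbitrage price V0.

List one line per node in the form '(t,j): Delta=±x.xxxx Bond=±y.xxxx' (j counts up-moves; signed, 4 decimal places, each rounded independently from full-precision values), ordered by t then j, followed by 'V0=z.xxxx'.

(0,0): Delta=-0.7258 Bond=210.8282
(1,0): Delta=-1.0000 Bond=251.5918
(1,1): Delta=-0.5728 Bond=189.2586
(2,0): Delta=-1.0000 Bond=264.1714
(2,1): Delta=-1.0000 Bond=264.1714
(2,2): Delta=-0.3345 Bond=129.1810
V0=101.2285

No-arbitrage ⇒ martingale measure with p* = (R−d)/(u−d) = 0.4848.
At expiry t=3: V(3,0)=218.6384, V(3,1)=165.5296, V(3,2)=64.4046, V(3,3)=0.0000
Node (2,0) S=80.4679: V=(p*·165.5296+(1−p*)·218.6384)/1.05=183.7035; Δ=(165.5296−218.6384)/(111.8504−58.7416)=-1.0000; B=V−Δ·S=264.1714
Node (2,1) S=153.2197: V=(p*·64.4046+(1−p*)·165.5296)/1.05=110.9517; Δ=(64.4046−165.5296)/(212.9754−111.8504)=-1.0000; B=V−Δ·S=264.1714
Node (2,2) S=291.7471: V=(p*·0.0000+(1−p*)·64.4046)/1.05=31.5982; Δ=(0.0000−64.4046)/(405.5285−212.9754)=-0.3345; B=V−Δ·S=129.1810
Node (1,0) S=110.2300: V=(p*·110.9517+(1−p*)·183.7035)/1.05=141.3618; Δ=(110.9517−183.7035)/(153.2197−80.4679)=-1.0000; B=V−Δ·S=251.5918
Node (1,1) S=209.8900: V=(p*·31.5982+(1−p*)·110.9517)/1.05=69.0260; Δ=(31.5982−110.9517)/(291.7471−153.2197)=-0.5728; B=V−Δ·S=189.2586
Node (0,0) S=151.0000: V=(p*·69.0260+(1−p*)·141.3618)/1.05=101.2285; Δ=(69.0260−141.3618)/(209.8900−110.2300)=-0.7258; B=V−Δ·S=210.8282
The time-0 hedge costs 101.2285, which is the no-arbitrage price.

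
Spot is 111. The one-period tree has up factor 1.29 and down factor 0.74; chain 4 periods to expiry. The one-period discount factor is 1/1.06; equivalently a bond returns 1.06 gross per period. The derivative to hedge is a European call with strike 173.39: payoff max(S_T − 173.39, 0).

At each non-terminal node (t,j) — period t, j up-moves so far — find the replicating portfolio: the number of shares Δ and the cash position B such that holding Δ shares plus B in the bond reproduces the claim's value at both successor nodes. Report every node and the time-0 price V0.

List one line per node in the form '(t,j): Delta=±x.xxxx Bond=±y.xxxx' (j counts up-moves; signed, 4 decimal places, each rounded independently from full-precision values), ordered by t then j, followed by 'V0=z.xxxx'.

(0,0): Delta=0.3722 Bond=-28.3799
(1,0): Delta=0.0196 Bond=-1.1239
(1,1): Delta=0.5175 Bond=-50.8968
(2,0): Delta=0.0000 Bond=0.0000
(2,1): Delta=0.0277 Bond=-2.0476
(2,2): Delta=0.7195 Bond=-91.2559
(3,0): Delta=0.0000 Bond=0.0000
(3,1): Delta=0.0000 Bond=0.0000
(3,2): Delta=0.0391 Bond=-3.7305
(3,3): Delta=1.0000 Bond=-163.5755
V0=12.9292

No-arbitrage ⇒ martingale measure with p* = (R−d)/(u−d) = 0.5818.
Terminal values V(4,·): V(4,0)=0.0000, V(4,1)=0.0000, V(4,2)=0.0000, V(4,3)=2.9390, V(4,4)=133.9944
  t=3,j=0: stock 44.9799 → up 58.0240 (V=0.0000), down 33.2851 (V=0.0000). Price 0.0000; hedge Δ=0.0000, bond B=0.0000.
  t=3,j=1: stock 78.4108 → up 101.1500 (V=0.0000), down 58.0240 (V=0.0000). Price 0.0000; hedge Δ=0.0000, bond B=0.0000.
  t=3,j=2: stock 136.6892 → up 176.3290 (V=2.9390), down 101.1500 (V=0.0000). Price 1.6132; hedge Δ=0.0391, bond B=-3.7305.
  t=3,j=3: stock 238.2825 → up 307.3844 (V=133.9944), down 176.3290 (V=2.9390). Price 74.7070; hedge Δ=1.0000, bond B=-163.5755.
  t=2,j=0: stock 60.7836 → up 78.4108 (V=0.0000), down 44.9799 (V=0.0000). Price 0.0000; hedge Δ=0.0000, bond B=0.0000.
  t=2,j=1: stock 105.9606 → up 136.6892 (V=1.6132), down 78.4108 (V=0.0000). Price 0.8855; hedge Δ=0.0277, bond B=-2.0476.
  t=2,j=2: stock 184.7151 → up 238.2825 (V=74.7070), down 136.6892 (V=1.6132). Price 41.6420; hedge Δ=0.7195, bond B=-91.2559.
  t=1,j=0: stock 82.1400 → up 105.9606 (V=0.8855), down 60.7836 (V=0.0000). Price 0.4860; hedge Δ=0.0196, bond B=-1.1239.
  t=1,j=1: stock 143.1900 → up 184.7151 (V=41.6420), down 105.9606 (V=0.8855). Price 23.2060; hedge Δ=0.5175, bond B=-50.8968.
  t=0,j=0: stock 111.0000 → up 143.1900 (V=23.2060), down 82.1400 (V=0.4860). Price 12.9292; hedge Δ=0.3722, bond B=-28.3799.
The time-0 hedge costs 12.9292, which is the no-arbitrage price.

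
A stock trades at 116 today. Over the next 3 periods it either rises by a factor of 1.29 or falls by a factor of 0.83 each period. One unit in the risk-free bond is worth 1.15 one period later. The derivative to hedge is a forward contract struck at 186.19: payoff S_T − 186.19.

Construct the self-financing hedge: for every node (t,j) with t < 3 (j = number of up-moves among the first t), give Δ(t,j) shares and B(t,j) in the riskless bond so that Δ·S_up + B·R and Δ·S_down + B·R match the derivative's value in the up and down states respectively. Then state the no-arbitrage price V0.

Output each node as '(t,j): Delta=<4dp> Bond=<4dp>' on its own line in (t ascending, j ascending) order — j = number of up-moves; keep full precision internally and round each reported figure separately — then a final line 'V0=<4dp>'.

(0,0): Delta=1.0000 Bond=-122.4229
(1,0): Delta=1.0000 Bond=-140.7864
(1,1): Delta=1.0000 Bond=-140.7864
(2,0): Delta=1.0000 Bond=-161.9043
(2,1): Delta=1.0000 Bond=-161.9043
(2,2): Delta=1.0000 Bond=-161.9043
V0=-6.4229

Risk-neutral probability p* = (R−d)/(u−d) = (1.15−0.83)/(1.29−0.83) = 0.6957.
Terminal values V(3,·): V(3,0)=-119.8627, V(3,1)=-83.1030, V(3,2)=-25.9705, V(3,3)=62.8259
  t=2,j=0: stock 79.9124 → up 103.0870 (V=-83.1030), down 66.3273 (V=-119.8627). Price -81.9919; hedge Δ=1.0000, bond B=-161.9043.
  t=2,j=1: stock 124.2012 → up 160.2195 (V=-25.9705), down 103.0870 (V=-83.1030). Price -37.7031; hedge Δ=1.0000, bond B=-161.9043.
  t=2,j=2: stock 193.0356 → up 249.0159 (V=62.8259), down 160.2195 (V=-25.9705). Price 31.1313; hedge Δ=1.0000, bond B=-161.9043.
  t=1,j=0: stock 96.2800 → up 124.2012 (V=-37.7031), down 79.9124 (V=-81.9919). Price -44.5064; hedge Δ=1.0000, bond B=-140.7864.
  t=1,j=1: stock 149.6400 → up 193.0356 (V=31.1313), down 124.2012 (V=-37.7031). Price 8.8536; hedge Δ=1.0000, bond B=-140.7864.
  t=0,j=0: stock 116.0000 → up 149.6400 (V=8.8536), down 96.2800 (V=-44.5064). Price -6.4229; hedge Δ=1.0000, bond B=-122.4229.
The time-0 hedge costs -6.4229, which is the no-arbitrage price.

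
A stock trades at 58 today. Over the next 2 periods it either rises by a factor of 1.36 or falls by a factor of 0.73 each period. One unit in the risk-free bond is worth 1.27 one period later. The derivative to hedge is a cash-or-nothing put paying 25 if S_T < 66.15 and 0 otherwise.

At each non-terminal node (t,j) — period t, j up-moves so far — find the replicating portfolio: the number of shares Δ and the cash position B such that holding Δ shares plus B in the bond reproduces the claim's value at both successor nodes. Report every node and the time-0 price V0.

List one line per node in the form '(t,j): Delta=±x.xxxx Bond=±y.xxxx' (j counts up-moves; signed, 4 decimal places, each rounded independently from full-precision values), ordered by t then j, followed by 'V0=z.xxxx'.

(0,0): Delta=-0.4618 Bond=30.8946
(1,0): Delta=0.0000 Bond=19.6850
(1,1): Delta=-0.5031 Bond=42.4947
V0=4.1123

Risk-neutral probability p* = (R−d)/(u−d) = (1.27−0.73)/(1.36−0.73) = 0.8571.
Terminal values V(2,·): V(2,0)=25.0000, V(2,1)=25.0000, V(2,2)=0.0000
(1,0): S=42.3400. Δ = (V_up−V_dn)/(S_up−S_dn) = (25.0000−25.0000)/(57.5824−30.9082) = 0.0000. V = [p*·25.0000 + (1−p*)·25.0000]/1.27 = 19.6850. B = V − Δ·S = 19.6850.
(1,1): S=78.8800. Δ = (V_up−V_dn)/(S_up−S_dn) = (0.0000−25.0000)/(107.2768−57.5824) = -0.5031. V = [p*·0.0000 + (1−p*)·25.0000]/1.27 = 2.8121. B = V − Δ·S = 42.4947.
(0,0): S=58.0000. Δ = (V_up−V_dn)/(S_up−S_dn) = (2.8121−19.6850)/(78.8800−42.3400) = -0.4618. V = [p*·2.8121 + (1−p*)·19.6850]/1.27 = 4.1123. B = V − Δ·S = 30.8946.
Self-financing check: at every node Δ·S+B equals the discounted successor values.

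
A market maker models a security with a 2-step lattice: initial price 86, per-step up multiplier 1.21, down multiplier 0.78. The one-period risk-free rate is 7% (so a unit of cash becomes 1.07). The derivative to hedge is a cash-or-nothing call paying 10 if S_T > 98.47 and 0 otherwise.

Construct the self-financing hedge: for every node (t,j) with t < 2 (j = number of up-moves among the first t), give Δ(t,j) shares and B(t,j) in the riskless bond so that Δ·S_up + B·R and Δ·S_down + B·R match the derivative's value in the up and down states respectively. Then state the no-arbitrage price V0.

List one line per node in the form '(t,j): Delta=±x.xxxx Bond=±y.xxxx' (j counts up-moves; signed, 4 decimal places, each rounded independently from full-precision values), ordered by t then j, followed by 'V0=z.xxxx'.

The replicating-portfolio and risk-neutral prices coincide; use p* = (1.07−0.78)/(1.21−0.78) = 0.6744 for the latter.
At expiry t=2: V(2,0)=0.0000, V(2,1)=0.0000, V(2,2)=10.0000
(1,0): S=67.0800. Δ = (V_up−V_dn)/(S_up−S_dn) = (0.0000−0.0000)/(81.1668−52.3224) = 0.0000. V = [p*·0.0000 + (1−p*)·0.0000]/1.07 = 0.0000. B = V − Δ·S = 0.0000.
(1,1): S=104.0600. Δ = (V_up−V_dn)/(S_up−S_dn) = (10.0000−0.0000)/(125.9126−81.1668) = 0.2235. V = [p*·10.0000 + (1−p*)·0.0000]/1.07 = 6.3030. B = V − Δ·S = -16.9528.
(0,0): S=86.0000. Δ = (V_up−V_dn)/(S_up−S_dn) = (6.3030−0.0000)/(104.0600−67.0800) = 0.1704. V = [p*·6.3030 + (1−p*)·0.0000]/1.07 = 3.9728. B = V − Δ·S = -10.6853.
Each (Δ,B) replicates both successor values, so the strategy is self-financing and V0 is arbitrage-free.

(0,0): Delta=0.1704 Bond=-10.6853
(1,0): Delta=0.0000 Bond=0.0000
(1,1): Delta=0.2235 Bond=-16.9528
V0=3.9728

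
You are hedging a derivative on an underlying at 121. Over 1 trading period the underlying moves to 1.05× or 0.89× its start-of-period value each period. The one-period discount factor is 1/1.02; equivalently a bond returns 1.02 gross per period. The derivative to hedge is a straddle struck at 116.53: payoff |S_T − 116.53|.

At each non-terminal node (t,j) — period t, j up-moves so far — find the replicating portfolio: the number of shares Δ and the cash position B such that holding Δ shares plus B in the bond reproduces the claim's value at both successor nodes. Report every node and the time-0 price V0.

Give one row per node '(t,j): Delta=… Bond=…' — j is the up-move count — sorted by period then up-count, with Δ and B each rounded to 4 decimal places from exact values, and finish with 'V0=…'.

(0,0): Delta=0.0868 Bond=-0.4951
V0=10.0049

Under the risk-neutral measure, an up-move has probability p* = (R−d)/(u−d) = 0.8125 and values discount at R = 1.02.
At expiry t=1: V(1,0)=8.8400, V(1,1)=10.5200
  t=0,j=0: stock 121.0000 → up 127.0500 (V=10.5200), down 107.6900 (V=8.8400). Price 10.0049; hedge Δ=0.0868, bond B=-0.4951.
Check: Δ(0,0)·S0 + B(0,0) = 10.0049 = V0.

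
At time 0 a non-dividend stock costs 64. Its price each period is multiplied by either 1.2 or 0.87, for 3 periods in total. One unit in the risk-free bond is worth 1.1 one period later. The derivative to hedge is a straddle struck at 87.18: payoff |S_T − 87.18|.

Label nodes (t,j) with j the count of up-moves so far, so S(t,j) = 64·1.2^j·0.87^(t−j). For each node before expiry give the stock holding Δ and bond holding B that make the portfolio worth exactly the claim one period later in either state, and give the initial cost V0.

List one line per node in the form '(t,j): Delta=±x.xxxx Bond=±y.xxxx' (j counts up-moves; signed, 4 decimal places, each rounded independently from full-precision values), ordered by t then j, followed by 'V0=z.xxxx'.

The replicating-portfolio and risk-neutral prices coincide; use p* = (1.1−0.87)/(1.2−0.87) = 0.6970 for the latter.
Terminal values V(3,·): V(3,0)=45.0358, V(3,1)=29.0501, V(3,2)=7.0008, V(3,3)=23.4120
Node (2,0) S=48.4416: V=(p*·29.0501+(1−p*)·45.0358)/1.1=30.8129; Δ=(29.0501−45.0358)/(58.1299−42.1442)=-1.0000; B=V−Δ·S=79.2545
Node (2,1) S=66.8160: V=(p*·7.0008+(1−p*)·29.0501)/1.1=12.4385; Δ=(7.0008−29.0501)/(80.1792−58.1299)=-1.0000; B=V−Δ·S=79.2545
Node (2,2) S=92.1600: V=(p*·23.4120+(1−p*)·7.0008)/1.1=16.7626; Δ=(23.4120−7.0008)/(110.5920−80.1792)=0.5396; B=V−Δ·S=-32.9683
Node (1,0) S=55.6800: V=(p*·12.4385+(1−p*)·30.8129)/1.1=16.3696; Δ=(12.4385−30.8129)/(66.8160−48.4416)=-1.0000; B=V−Δ·S=72.0496
Node (1,1) S=76.8000: V=(p*·16.7626+(1−p*)·12.4385)/1.1=14.0476; Δ=(16.7626−12.4385)/(92.1600−66.8160)=0.1706; B=V−Δ·S=0.9442
Node (0,0) S=64.0000: V=(p*·14.0476+(1−p*)·16.3696)/1.1=13.4102; Δ=(14.0476−16.3696)/(76.8000−55.6800)=-0.1099; B=V−Δ·S=20.4466
Self-financing check: at every node Δ·S+B equals the discounted successor values.

(0,0): Delta=-0.1099 Bond=20.4466
(1,0): Delta=-1.0000 Bond=72.0496
(1,1): Delta=0.1706 Bond=0.9442
(2,0): Delta=-1.0000 Bond=79.2545
(2,1): Delta=-1.0000 Bond=79.2545
(2,2): Delta=0.5396 Bond=-32.9683
V0=13.4102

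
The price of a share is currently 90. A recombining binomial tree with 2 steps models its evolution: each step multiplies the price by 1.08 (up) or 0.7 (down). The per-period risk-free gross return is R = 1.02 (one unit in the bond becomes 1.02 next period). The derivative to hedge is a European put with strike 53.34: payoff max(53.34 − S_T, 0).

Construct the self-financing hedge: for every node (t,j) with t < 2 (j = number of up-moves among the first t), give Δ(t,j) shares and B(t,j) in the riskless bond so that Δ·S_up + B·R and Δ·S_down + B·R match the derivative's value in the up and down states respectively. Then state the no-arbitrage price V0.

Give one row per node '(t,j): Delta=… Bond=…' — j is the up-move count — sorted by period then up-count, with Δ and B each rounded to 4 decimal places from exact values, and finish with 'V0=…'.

The replicating-portfolio and risk-neutral prices coincide; use p* = (1.02−0.7)/(1.08−0.7) = 0.8421 for the latter.
Terminal payoffs: V(2,0)=9.2400, V(2,1)=0.0000, V(2,2)=0.0000
Node (1,0) S=63.0000: V=(p*·0.0000+(1−p*)·9.2400)/1.02=1.4303; Δ=(0.0000−9.2400)/(68.0400−44.1000)=-0.3860; B=V−Δ·S=25.7461
Node (1,1) S=97.2000: V=(p*·0.0000+(1−p*)·0.0000)/1.02=0.0000; Δ=(0.0000−0.0000)/(104.9760−68.0400)=0.0000; B=V−Δ·S=0.0000
Node (0,0) S=90.0000: V=(p*·0.0000+(1−p*)·1.4303)/1.02=0.2214; Δ=(0.0000−1.4303)/(97.2000−63.0000)=-0.0418; B=V−Δ·S=3.9855
Root portfolio cost Δ·90+B reproduces V0=0.2214.

(0,0): Delta=-0.0418 Bond=3.9855
(1,0): Delta=-0.3860 Bond=25.7461
(1,1): Delta=0.0000 Bond=0.0000
V0=0.2214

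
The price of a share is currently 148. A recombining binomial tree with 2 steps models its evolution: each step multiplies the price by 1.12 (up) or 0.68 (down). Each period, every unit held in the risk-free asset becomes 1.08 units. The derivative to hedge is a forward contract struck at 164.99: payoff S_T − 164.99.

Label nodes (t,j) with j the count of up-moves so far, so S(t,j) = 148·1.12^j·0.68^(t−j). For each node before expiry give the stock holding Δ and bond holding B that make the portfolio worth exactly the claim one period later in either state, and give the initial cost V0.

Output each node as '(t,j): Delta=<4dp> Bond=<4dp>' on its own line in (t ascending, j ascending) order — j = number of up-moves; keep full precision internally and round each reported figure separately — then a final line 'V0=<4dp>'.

(0,0): Delta=1.0000 Bond=-141.4523
(1,0): Delta=1.0000 Bond=-152.7685
(1,1): Delta=1.0000 Bond=-152.7685
V0=6.5477

Under the risk-neutral measure, an up-move has probability p* = (R−d)/(u−d) = 0.9091 and values discount at R = 1.08.
Terminal values V(2,·): V(2,0)=-96.5548, V(2,1)=-52.2732, V(2,2)=20.6612
(1,0): S=100.6400. Δ = (V_up−V_dn)/(S_up−S_dn) = (-52.2732−-96.5548)/(112.7168−68.4352) = 1.0000. V = [p*·-52.2732 + (1−p*)·-96.5548]/1.08 = -52.1285. B = V − Δ·S = -152.7685.
(1,1): S=165.7600. Δ = (V_up−V_dn)/(S_up−S_dn) = (20.6612−-52.2732)/(185.6512−112.7168) = 1.0000. V = [p*·20.6612 + (1−p*)·-52.2732]/1.08 = 12.9915. B = V − Δ·S = -152.7685.
(0,0): S=148.0000. Δ = (V_up−V_dn)/(S_up−S_dn) = (12.9915−-52.1285)/(165.7600−100.6400) = 1.0000. V = [p*·12.9915 + (1−p*)·-52.1285]/1.08 = 6.5477. B = V − Δ·S = -141.4523.
Each (Δ,B) replicates both successor values, so the strategy is self-financing and V0 is arbitrage-free.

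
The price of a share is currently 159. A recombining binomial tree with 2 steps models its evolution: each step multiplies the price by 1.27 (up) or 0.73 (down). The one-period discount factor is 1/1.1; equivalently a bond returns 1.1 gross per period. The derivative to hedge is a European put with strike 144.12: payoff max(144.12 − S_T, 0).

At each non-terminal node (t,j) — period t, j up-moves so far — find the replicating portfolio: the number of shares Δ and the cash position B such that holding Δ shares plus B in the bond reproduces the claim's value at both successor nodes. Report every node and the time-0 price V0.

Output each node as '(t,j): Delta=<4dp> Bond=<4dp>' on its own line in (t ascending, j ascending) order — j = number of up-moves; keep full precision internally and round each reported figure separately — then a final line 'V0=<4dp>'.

(0,0): Delta=-0.1980 Bond=36.3400
(1,0): Delta=-0.9475 Bond=126.9763
(1,1): Delta=0.0000 Bond=0.0000
V0=4.8644

The replicating-portfolio and risk-neutral prices coincide; use p* = (1.1−0.73)/(1.27−0.73) = 0.6852 for the latter.
Terminal payoffs: V(2,0)=59.3889, V(2,1)=0.0000, V(2,2)=0.0000
  t=1,j=0: stock 116.0700 → up 147.4089 (V=0.0000), down 84.7311 (V=59.3889). Price 16.9968; hedge Δ=-0.9475, bond B=126.9763.
  t=1,j=1: stock 201.9300 → up 256.4511 (V=0.0000), down 147.4089 (V=0.0000). Price 0.0000; hedge Δ=0.0000, bond B=0.0000.
  t=0,j=0: stock 159.0000 → up 201.9300 (V=0.0000), down 116.0700 (V=16.9968). Price 4.8644; hedge Δ=-0.1980, bond B=36.3400.
Root portfolio cost Δ·159+B reproduces V0=4.8644.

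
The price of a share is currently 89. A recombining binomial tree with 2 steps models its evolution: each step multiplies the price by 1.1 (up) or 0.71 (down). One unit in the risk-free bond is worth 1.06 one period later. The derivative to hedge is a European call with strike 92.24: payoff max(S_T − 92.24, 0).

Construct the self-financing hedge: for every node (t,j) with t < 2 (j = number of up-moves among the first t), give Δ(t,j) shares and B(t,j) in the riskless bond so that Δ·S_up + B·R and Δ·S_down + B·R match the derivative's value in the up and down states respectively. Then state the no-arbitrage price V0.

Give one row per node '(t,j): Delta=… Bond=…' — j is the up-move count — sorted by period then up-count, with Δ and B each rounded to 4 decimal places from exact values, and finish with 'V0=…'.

Under the risk-neutral measure, an up-move has probability p* = (R−d)/(u−d) = 0.8974 and values discount at R = 1.06.
Terminal values V(2,·): V(2,0)=0.0000, V(2,1)=0.0000, V(2,2)=15.4500
(1,0): S=63.1900. Δ = (V_up−V_dn)/(S_up−S_dn) = (0.0000−0.0000)/(69.5090−44.8649) = 0.0000. V = [p*·0.0000 + (1−p*)·0.0000]/1.06 = 0.0000. B = V − Δ·S = 0.0000.
(1,1): S=97.9000. Δ = (V_up−V_dn)/(S_up−S_dn) = (15.4500−0.0000)/(107.6900−69.5090) = 0.4047. V = [p*·15.4500 + (1−p*)·0.0000]/1.06 = 13.0806. B = V − Δ·S = -26.5348.
(0,0): S=89.0000. Δ = (V_up−V_dn)/(S_up−S_dn) = (13.0806−0.0000)/(97.9000−63.1900) = 0.3769. V = [p*·13.0806 + (1−p*)·0.0000]/1.06 = 11.0745. B = V − Δ·S = -22.4654.
Root portfolio cost Δ·89+B reproduces V0=11.0745.

(0,0): Delta=0.3769 Bond=-22.4654
(1,0): Delta=0.0000 Bond=0.0000
(1,1): Delta=0.4047 Bond=-26.5348
V0=11.0745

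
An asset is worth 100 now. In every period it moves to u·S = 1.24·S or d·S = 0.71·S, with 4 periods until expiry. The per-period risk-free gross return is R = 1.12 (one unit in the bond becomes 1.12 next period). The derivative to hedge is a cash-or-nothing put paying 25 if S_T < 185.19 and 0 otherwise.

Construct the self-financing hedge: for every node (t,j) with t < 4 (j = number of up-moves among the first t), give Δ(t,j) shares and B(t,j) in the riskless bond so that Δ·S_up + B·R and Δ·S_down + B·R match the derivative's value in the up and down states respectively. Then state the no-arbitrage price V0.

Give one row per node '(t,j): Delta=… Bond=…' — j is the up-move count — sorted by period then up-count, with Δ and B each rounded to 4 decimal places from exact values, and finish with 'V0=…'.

(0,0): Delta=-0.1554 Bond=25.7411
(1,0): Delta=0.0000 Bond=17.7945
(1,1): Delta=-0.1815 Bond=32.0599
(2,0): Delta=0.0000 Bond=19.9298
(2,1): Delta=0.0000 Bond=19.9298
(2,2): Delta=-0.2119 Bond=40.5834
(3,0): Delta=0.0000 Bond=22.3214
(3,1): Delta=0.0000 Bond=22.3214
(3,2): Delta=0.0000 Bond=22.3214
(3,3): Delta=-0.2474 Bond=52.2237
V0=10.1981

Risk-neutral probability p* = (R−d)/(u−d) = (1.12−0.71)/(1.24−0.71) = 0.7736.
Payoff layer (t=4): V(4,0)=25.0000, V(4,1)=25.0000, V(4,2)=25.0000, V(4,3)=25.0000, V(4,4)=0.0000
Node (3,0) S=35.7911: V=(p*·25.0000+(1−p*)·25.0000)/1.12=22.3214; Δ=(25.0000−25.0000)/(44.3810−25.4117)=0.0000; B=V−Δ·S=22.3214
Node (3,1) S=62.5084: V=(p*·25.0000+(1−p*)·25.0000)/1.12=22.3214; Δ=(25.0000−25.0000)/(77.5104−44.3810)=0.0000; B=V−Δ·S=22.3214
Node (3,2) S=109.1696: V=(p*·25.0000+(1−p*)·25.0000)/1.12=22.3214; Δ=(25.0000−25.0000)/(135.3703−77.5104)=0.0000; B=V−Δ·S=22.3214
Node (3,3) S=190.6624: V=(p*·0.0000+(1−p*)·25.0000)/1.12=5.0539; Δ=(0.0000−25.0000)/(236.4214−135.3703)=-0.2474; B=V−Δ·S=52.2237
Node (2,0) S=50.4100: V=(p*·22.3214+(1−p*)·22.3214)/1.12=19.9298; Δ=(22.3214−22.3214)/(62.5084−35.7911)=0.0000; B=V−Δ·S=19.9298
Node (2,1) S=88.0400: V=(p*·22.3214+(1−p*)·22.3214)/1.12=19.9298; Δ=(22.3214−22.3214)/(109.1696−62.5084)=0.0000; B=V−Δ·S=19.9298
Node (2,2) S=153.7600: V=(p*·5.0539+(1−p*)·22.3214)/1.12=8.0032; Δ=(5.0539−22.3214)/(190.6624−109.1696)=-0.2119; B=V−Δ·S=40.5834
Node (1,0) S=71.0000: V=(p*·19.9298+(1−p*)·19.9298)/1.12=17.7945; Δ=(19.9298−19.9298)/(88.0400−50.4100)=0.0000; B=V−Δ·S=17.7945
Node (1,1) S=124.0000: V=(p*·8.0032+(1−p*)·19.9298)/1.12=9.5567; Δ=(8.0032−19.9298)/(153.7600−88.0400)=-0.1815; B=V−Δ·S=32.0599
Node (0,0) S=100.0000: V=(p*·9.5567+(1−p*)·17.7945)/1.12=10.1981; Δ=(9.5567−17.7945)/(124.0000−71.0000)=-0.1554; B=V−Δ·S=25.7411
Check: Δ(0,0)·S0 + B(0,0) = 10.1981 = V0.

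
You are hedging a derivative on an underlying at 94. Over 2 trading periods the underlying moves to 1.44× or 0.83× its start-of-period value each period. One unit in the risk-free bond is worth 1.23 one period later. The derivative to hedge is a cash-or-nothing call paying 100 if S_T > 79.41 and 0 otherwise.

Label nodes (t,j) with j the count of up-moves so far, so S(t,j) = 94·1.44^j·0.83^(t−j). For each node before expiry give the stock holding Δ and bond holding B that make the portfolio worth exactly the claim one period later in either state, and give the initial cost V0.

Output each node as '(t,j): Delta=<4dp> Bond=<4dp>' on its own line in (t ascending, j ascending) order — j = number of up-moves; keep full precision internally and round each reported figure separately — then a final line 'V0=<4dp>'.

(0,0): Delta=0.4881 Bond=12.3812
(1,0): Delta=2.1012 Bond=-110.6224
(1,1): Delta=0.0000 Bond=81.3008
V0=58.2645

No-arbitrage ⇒ martingale measure with p* = (R−d)/(u−d) = 0.6557.
Payoff layer (t=2): V(2,0)=0.0000, V(2,1)=100.0000, V(2,2)=100.0000
(1,0): S=78.0200. Δ = (V_up−V_dn)/(S_up−S_dn) = (100.0000−0.0000)/(112.3488−64.7566) = 2.1012. V = [p*·100.0000 + (1−p*)·0.0000]/1.23 = 53.3120. B = V − Δ·S = -110.6224.
(1,1): S=135.3600. Δ = (V_up−V_dn)/(S_up−S_dn) = (100.0000−100.0000)/(194.9184−112.3488) = 0.0000. V = [p*·100.0000 + (1−p*)·100.0000]/1.23 = 81.3008. B = V − Δ·S = 81.3008.
(0,0): S=94.0000. Δ = (V_up−V_dn)/(S_up−S_dn) = (81.3008−53.3120)/(135.3600−78.0200) = 0.4881. V = [p*·81.3008 + (1−p*)·53.3120]/1.23 = 58.2645. B = V − Δ·S = 12.3812.
Self-financing check: at every node Δ·S+B equals the discounted successor values.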